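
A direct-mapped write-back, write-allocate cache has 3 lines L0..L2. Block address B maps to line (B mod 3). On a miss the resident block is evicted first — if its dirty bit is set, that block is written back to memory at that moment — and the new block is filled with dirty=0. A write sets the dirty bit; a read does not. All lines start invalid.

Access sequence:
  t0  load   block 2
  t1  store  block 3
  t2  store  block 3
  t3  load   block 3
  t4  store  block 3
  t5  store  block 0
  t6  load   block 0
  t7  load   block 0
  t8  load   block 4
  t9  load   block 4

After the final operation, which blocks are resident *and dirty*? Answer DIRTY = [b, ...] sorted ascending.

  0 | R B2 → L2 miss [-]
  1 | W B3 → L0 miss [D]
  2 | W B3 → L0 hit [D]
  3 | R B3 → L0 hit [D]
  4 | W B3 → L0 hit [D]
  5 | W B0 → L0 miss wb→B3 [D]
  6 | R B0 → L0 hit [D]
  7 | R B0 → L0 hit [D]
  8 | R B4 → L1 miss [-]
  9 | R B4 → L1 hit [-]

DIRTY = [0]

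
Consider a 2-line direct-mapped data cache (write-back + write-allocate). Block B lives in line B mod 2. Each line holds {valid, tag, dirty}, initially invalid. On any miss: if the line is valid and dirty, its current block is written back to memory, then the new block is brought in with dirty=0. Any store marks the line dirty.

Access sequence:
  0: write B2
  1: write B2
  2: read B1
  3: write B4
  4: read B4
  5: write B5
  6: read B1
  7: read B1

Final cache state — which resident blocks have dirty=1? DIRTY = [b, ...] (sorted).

  0 | W B2 → L0 miss [D]
  1 | W B2 → L0 hit [D]
  2 | R B1 → L1 miss [-]
  3 | W B4 → L0 miss wb→B2 [D]
  4 | R B4 → L0 hit [D]
  5 | W B5 → L1 miss [D]
  6 | R B1 → L1 miss wb→B5 [-]
  7 | R B1 → L1 hit [-]

DIRTY = [4]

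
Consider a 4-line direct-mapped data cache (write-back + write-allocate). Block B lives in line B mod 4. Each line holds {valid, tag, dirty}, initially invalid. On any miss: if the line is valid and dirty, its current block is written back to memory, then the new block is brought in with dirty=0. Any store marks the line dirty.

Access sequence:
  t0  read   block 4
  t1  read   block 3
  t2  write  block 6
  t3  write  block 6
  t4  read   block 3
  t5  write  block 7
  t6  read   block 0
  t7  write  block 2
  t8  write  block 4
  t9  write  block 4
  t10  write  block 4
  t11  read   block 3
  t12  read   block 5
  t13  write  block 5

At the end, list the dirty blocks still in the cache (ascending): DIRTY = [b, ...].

0: R B4 -> L0 miss  d=-]
1: R B3 -> L3 miss  d=-]
2: W B6 -> L2 miss  d=D]
3: W B6 -> L2 hit  d=D]
4: R B3 -> L3 hit  d=-]
5: W B7 -> L3 miss  d=D]
6: R B0 -> L0 miss  d=-]
7: W B2 -> L2 miss wb->B6  d=D]
8: W B4 -> L0 miss  d=D]
9: W B4 -> L0 hit  d=D]
10: W B4 -> L0 hit  d=D]
11: R B3 -> L3 miss wb->B7  d=-]
12: R B5 -> L1 miss  d=-]
13: W B5 -> L1 hit  d=D]

DIRTY = [2, 4, 5]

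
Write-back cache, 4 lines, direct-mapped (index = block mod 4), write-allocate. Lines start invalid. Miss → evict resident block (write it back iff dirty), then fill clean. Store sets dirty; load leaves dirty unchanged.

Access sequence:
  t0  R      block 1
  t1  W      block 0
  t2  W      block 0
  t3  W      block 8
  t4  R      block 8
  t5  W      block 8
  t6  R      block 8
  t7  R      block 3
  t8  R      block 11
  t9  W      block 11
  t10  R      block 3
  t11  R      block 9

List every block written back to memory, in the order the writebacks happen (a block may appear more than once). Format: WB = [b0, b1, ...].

WB = [0, 11]

0: R B1 → L1 miss [-]
1: W B0 → L0 miss [D]
2: W B0 → L0 hit [D]
3: W B8 → L0 miss wb→B0 [D]
4: R B8 → L0 hit [D]
5: W B8 → L0 hit [D]
6: R B8 → L0 hit [D]
7: R B3 → L3 miss [-]
8: R B11 → L3 miss [-]
9: W B11 → L3 hit [D]
10: R B3 → L3 miss wb→B11 [-]
11: R B9 → L1 miss [-]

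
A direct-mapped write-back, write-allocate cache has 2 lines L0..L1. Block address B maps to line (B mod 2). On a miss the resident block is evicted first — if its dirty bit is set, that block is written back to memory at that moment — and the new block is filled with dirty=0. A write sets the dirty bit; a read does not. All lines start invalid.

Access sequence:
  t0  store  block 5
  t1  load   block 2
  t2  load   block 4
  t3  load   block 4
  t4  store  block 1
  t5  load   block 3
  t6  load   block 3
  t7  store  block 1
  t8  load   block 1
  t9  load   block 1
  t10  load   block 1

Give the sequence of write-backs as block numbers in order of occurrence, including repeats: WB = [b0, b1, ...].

  0 | W B5 → L1 miss [D]
  1 | R B2 → L0 miss [-]
  2 | R B4 → L0 miss [-]
  3 | R B4 → L0 hit [-]
  4 | W B1 → L1 miss wb→B5 [D]
  5 | R B3 → L1 miss wb→B1 [-]
  6 | R B3 → L1 hit [-]
  7 | W B1 → L1 miss [D]
  8 | R B1 → L1 hit [D]
  9 | R B1 → L1 hit [D]
  10 | R B1 → L1 hit [D]

WB = [5, 1]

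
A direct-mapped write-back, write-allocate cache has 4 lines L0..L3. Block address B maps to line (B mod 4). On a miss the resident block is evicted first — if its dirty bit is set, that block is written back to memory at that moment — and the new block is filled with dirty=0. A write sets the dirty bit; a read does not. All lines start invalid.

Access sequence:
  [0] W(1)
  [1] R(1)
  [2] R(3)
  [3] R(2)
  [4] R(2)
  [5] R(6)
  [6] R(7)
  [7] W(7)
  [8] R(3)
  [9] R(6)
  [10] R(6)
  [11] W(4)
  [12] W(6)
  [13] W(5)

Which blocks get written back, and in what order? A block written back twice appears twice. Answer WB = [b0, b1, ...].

WB = [7, 1]

  0 | W B1 → L1 miss [D]
  1 | R B1 → L1 hit [D]
  2 | R B3 → L3 miss [-]
  3 | R B2 → L2 miss [-]
  4 | R B2 → L2 hit [-]
  5 | R B6 → L2 miss [-]
  6 | R B7 → L3 miss [-]
  7 | W B7 → L3 hit [D]
  8 | R B3 → L3 miss wb→B7 [-]
  9 | R B6 → L2 hit [-]
  10 | R B6 → L2 hit [-]
  11 | W B4 → L0 miss [D]
  12 | W B6 → L2 hit [D]
  13 | W B5 → L1 miss wb→B1 [D]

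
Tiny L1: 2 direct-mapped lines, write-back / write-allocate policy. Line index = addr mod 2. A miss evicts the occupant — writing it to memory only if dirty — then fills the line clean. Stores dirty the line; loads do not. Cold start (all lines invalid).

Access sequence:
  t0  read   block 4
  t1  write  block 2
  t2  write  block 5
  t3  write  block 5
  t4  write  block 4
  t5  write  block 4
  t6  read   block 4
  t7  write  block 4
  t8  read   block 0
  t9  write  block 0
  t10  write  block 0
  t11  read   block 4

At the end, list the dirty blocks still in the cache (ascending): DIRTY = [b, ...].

DIRTY = [5]

  0 | R B4 → L0 miss [-]
  1 | W B2 → L0 miss [D]
  2 | W B5 → L1 miss [D]
  3 | W B5 → L1 hit [D]
  4 | W B4 → L0 miss wb→B2 [D]
  5 | W B4 → L0 hit [D]
  6 | R B4 → L0 hit [D]
  7 | W B4 → L0 hit [D]
  8 | R B0 → L0 miss wb→B4 [-]
  9 | W B0 → L0 hit [D]
  10 | W B0 → L0 hit [D]
  11 | R B4 → L0 miss wb→B0 [-]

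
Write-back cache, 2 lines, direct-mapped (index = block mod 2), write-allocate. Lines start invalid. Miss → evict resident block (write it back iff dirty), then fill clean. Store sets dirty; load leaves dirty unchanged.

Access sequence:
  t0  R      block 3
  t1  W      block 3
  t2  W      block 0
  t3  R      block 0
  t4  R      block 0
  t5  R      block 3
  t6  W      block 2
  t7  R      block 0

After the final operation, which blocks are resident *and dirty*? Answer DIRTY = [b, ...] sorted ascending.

0: R B3 -> L1 miss  d=-]
1: W B3 -> L1 hit  d=D]
2: W B0 -> L0 miss  d=D]
3: R B0 -> L0 hit  d=D]
4: R B0 -> L0 hit  d=D]
5: R B3 -> L1 hit  d=D]
6: W B2 -> L0 miss wb->B0  d=D]
7: R B0 -> L0 miss wb->B2  d=-]

DIRTY = [3]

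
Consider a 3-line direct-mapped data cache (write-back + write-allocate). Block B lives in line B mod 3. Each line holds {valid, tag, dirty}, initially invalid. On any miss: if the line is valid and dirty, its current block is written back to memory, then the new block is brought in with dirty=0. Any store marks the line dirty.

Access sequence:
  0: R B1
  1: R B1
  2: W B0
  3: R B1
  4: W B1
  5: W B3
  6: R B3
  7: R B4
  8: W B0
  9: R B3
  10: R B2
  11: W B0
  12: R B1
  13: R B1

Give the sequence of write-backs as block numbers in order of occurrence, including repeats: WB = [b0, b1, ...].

WB = [0, 1, 3, 0]

0: R B1 -> L1 miss  d=-]
1: R B1 -> L1 hit  d=-]
2: W B0 -> L0 miss  d=D]
3: R B1 -> L1 hit  d=-]
4: W B1 -> L1 hit  d=D]
5: W B3 -> L0 miss wb->B0  d=D]
6: R B3 -> L0 hit  d=D]
7: R B4 -> L1 miss wb->B1  d=-]
8: W B0 -> L0 miss wb->B3  d=D]
9: R B3 -> L0 miss wb->B0  d=-]
10: R B2 -> L2 miss  d=-]
11: W B0 -> L0 miss  d=D]
12: R B1 -> L1 miss  d=-]
13: R B1 -> L1 hit  d=-]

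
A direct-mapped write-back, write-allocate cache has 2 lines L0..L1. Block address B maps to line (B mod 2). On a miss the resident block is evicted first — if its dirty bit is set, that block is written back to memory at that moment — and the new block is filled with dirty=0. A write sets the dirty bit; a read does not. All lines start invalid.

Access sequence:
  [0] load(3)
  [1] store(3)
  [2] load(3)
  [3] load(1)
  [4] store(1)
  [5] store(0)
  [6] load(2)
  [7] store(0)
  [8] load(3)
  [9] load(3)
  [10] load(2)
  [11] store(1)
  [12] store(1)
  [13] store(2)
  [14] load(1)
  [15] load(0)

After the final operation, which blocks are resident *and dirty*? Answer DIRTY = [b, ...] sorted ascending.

DIRTY = [1]

0: R B3 -> L1 miss  d=-]
1: W B3 -> L1 hit  d=D]
2: R B3 -> L1 hit  d=D]
3: R B1 -> L1 miss wb->B3  d=-]
4: W B1 -> L1 hit  d=D]
5: W B0 -> L0 miss  d=D]
6: R B2 -> L0 miss wb->B0  d=-]
7: W B0 -> L0 miss  d=D]
8: R B3 -> L1 miss wb->B1  d=-]
9: R B3 -> L1 hit  d=-]
10: R B2 -> L0 miss wb->B0  d=-]
11: W B1 -> L1 miss  d=D]
12: W B1 -> L1 hit  d=D]
13: W B2 -> L0 hit  d=D]
14: R B1 -> L1 hit  d=D]
15: R B0 -> L0 miss wb->B2  d=-]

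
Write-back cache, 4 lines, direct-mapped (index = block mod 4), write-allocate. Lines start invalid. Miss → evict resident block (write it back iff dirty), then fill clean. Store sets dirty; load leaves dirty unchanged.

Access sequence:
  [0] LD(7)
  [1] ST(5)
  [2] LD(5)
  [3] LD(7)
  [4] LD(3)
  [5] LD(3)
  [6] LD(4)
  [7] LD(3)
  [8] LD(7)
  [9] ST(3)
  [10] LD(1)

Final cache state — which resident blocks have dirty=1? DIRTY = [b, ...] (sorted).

  0 | R B7 → L3 miss [-]
  1 | W B5 → L1 miss [D]
  2 | R B5 → L1 hit [D]
  3 | R B7 → L3 hit [-]
  4 | R B3 → L3 miss [-]
  5 | R B3 → L3 hit [-]
  6 | R B4 → L0 miss [-]
  7 | R B3 → L3 hit [-]
  8 | R B7 → L3 miss [-]
  9 | W B3 → L3 miss [D]
  10 | R B1 → L1 miss wb→B5 [-]

DIRTY = [3]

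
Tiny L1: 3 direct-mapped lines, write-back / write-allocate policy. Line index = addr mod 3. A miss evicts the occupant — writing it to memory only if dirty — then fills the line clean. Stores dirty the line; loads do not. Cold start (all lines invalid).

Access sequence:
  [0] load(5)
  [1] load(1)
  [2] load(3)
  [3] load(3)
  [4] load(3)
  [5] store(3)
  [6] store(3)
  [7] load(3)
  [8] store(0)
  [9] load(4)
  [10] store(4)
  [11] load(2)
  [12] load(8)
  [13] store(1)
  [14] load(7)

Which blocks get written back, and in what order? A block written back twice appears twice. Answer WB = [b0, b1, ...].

WB = [3, 4, 1]

0: R B5 → L2 miss [-]
1: R B1 → L1 miss [-]
2: R B3 → L0 miss [-]
3: R B3 → L0 hit [-]
4: R B3 → L0 hit [-]
5: W B3 → L0 hit [D]
6: W B3 → L0 hit [D]
7: R B3 → L0 hit [D]
8: W B0 → L0 miss wb→B3 [D]
9: R B4 → L1 miss [-]
10: W B4 → L1 hit [D]
11: R B2 → L2 miss [-]
12: R B8 → L2 miss [-]
13: W B1 → L1 miss wb→B4 [D]
14: R B7 → L1 miss wb→B1 [-]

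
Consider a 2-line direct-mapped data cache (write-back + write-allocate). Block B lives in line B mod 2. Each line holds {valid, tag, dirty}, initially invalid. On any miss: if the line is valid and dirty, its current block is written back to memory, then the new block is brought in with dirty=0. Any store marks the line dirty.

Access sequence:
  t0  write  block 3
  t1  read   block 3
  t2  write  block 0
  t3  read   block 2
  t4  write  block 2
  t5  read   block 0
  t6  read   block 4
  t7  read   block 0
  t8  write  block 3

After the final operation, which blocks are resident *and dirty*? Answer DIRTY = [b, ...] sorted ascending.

0: W B3 → L1 miss [D]
1: R B3 → L1 hit [D]
2: W B0 → L0 miss [D]
3: R B2 → L0 miss wb→B0 [-]
4: W B2 → L0 hit [D]
5: R B0 → L0 miss wb→B2 [-]
6: R B4 → L0 miss [-]
7: R B0 → L0 miss [-]
8: W B3 → L1 hit [D]

DIRTY = [3]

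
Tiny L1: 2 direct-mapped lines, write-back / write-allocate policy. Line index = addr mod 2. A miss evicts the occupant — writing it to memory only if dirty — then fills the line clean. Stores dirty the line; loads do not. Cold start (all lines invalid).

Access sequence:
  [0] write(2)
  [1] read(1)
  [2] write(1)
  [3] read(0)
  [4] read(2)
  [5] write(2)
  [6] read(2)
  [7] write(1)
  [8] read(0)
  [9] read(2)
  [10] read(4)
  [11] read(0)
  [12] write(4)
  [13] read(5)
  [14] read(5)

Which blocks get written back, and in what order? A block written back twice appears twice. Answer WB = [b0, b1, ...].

0: W B2 → L0 miss [D]
1: R B1 → L1 miss [-]
2: W B1 → L1 hit [D]
3: R B0 → L0 miss wb→B2 [-]
4: R B2 → L0 miss [-]
5: W B2 → L0 hit [D]
6: R B2 → L0 hit [D]
7: W B1 → L1 hit [D]
8: R B0 → L0 miss wb→B2 [-]
9: R B2 → L0 miss [-]
10: R B4 → L0 miss [-]
11: R B0 → L0 miss [-]
12: W B4 → L0 miss [D]
13: R B5 → L1 miss wb→B1 [-]
14: R B5 → L1 hit [-]

WB = [2, 2, 1]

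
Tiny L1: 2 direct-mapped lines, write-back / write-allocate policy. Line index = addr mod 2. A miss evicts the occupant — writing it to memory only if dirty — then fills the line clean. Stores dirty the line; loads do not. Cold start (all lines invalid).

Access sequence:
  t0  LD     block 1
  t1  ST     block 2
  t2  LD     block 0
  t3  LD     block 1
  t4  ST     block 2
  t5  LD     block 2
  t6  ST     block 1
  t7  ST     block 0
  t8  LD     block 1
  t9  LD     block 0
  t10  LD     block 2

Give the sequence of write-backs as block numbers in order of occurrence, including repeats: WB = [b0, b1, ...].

  0 | R B1 → L1 miss [-]
  1 | W B2 → L0 miss [D]
  2 | R B0 → L0 miss wb→B2 [-]
  3 | R B1 → L1 hit [-]
  4 | W B2 → L0 miss [D]
  5 | R B2 → L0 hit [D]
  6 | W B1 → L1 hit [D]
  7 | W B0 → L0 miss wb→B2 [D]
  8 | R B1 → L1 hit [D]
  9 | R B0 → L0 hit [D]
  10 | R B2 → L0 miss wb→B0 [-]

WB = [2, 2, 0]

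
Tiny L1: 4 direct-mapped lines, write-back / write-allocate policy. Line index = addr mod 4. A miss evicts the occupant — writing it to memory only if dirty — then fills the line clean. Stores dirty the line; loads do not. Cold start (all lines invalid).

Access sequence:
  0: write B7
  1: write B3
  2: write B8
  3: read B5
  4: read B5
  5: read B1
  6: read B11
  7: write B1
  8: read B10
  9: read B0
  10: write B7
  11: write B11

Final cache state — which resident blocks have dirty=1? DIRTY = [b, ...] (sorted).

0: W B7 -> L3 miss  d=D]
1: W B3 -> L3 miss wb->B7  d=D]
2: W B8 -> L0 miss  d=D]
3: R B5 -> L1 miss  d=-]
4: R B5 -> L1 hit  d=-]
5: R B1 -> L1 miss  d=-]
6: R B11 -> L3 miss wb->B3  d=-]
7: W B1 -> L1 hit  d=D]
8: R B10 -> L2 miss  d=-]
9: R B0 -> L0 miss wb->B8  d=-]
10: W B7 -> L3 miss  d=D]
11: W B11 -> L3 miss wb->B7  d=D]

DIRTY = [1, 11]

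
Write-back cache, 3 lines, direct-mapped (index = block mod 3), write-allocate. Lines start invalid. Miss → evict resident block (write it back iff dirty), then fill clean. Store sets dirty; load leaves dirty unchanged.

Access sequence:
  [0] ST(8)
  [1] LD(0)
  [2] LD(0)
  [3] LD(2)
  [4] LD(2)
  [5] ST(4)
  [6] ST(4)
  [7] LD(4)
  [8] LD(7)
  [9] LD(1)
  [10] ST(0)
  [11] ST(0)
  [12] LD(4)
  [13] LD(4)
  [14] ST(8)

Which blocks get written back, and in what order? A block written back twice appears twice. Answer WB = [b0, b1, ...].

WB = [8, 4]

  0 | W B8 → L2 miss [D]
  1 | R B0 → L0 miss [-]
  2 | R B0 → L0 hit [-]
  3 | R B2 → L2 miss wb→B8 [-]
  4 | R B2 → L2 hit [-]
  5 | W B4 → L1 miss [D]
  6 | W B4 → L1 hit [D]
  7 | R B4 → L1 hit [D]
  8 | R B7 → L1 miss wb→B4 [-]
  9 | R B1 → L1 miss [-]
  10 | W B0 → L0 hit [D]
  11 | W B0 → L0 hit [D]
  12 | R B4 → L1 miss [-]
  13 | R B4 → L1 hit [-]
  14 | W B8 → L2 miss [D]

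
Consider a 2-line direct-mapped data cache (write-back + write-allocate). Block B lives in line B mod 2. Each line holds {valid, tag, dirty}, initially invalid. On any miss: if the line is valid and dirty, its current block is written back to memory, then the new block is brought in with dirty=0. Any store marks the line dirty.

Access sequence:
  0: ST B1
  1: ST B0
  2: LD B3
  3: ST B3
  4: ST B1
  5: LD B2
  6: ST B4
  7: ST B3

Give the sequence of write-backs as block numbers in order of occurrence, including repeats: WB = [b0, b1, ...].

WB = [1, 3, 0, 1]

0: W B1 → L1 miss [D]
1: W B0 → L0 miss [D]
2: R B3 → L1 miss wb→B1 [-]
3: W B3 → L1 hit [D]
4: W B1 → L1 miss wb→B3 [D]
5: R B2 → L0 miss wb→B0 [-]
6: W B4 → L0 miss [D]
7: W B3 → L1 miss wb→B1 [D]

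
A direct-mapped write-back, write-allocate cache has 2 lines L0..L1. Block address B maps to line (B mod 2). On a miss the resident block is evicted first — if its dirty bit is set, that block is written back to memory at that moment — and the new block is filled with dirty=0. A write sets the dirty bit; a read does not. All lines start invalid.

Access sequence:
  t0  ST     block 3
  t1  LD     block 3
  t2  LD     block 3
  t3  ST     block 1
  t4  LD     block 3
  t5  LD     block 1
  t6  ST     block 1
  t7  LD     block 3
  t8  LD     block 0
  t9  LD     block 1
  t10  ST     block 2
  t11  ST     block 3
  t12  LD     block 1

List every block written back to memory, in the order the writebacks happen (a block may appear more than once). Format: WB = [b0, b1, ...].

WB = [3, 1, 1, 3]

0: W B3 -> L1 miss  d=D]
1: R B3 -> L1 hit  d=D]
2: R B3 -> L1 hit  d=D]
3: W B1 -> L1 miss wb->B3  d=D]
4: R B3 -> L1 miss wb->B1  d=-]
5: R B1 -> L1 miss  d=-]
6: W B1 -> L1 hit  d=D]
7: R B3 -> L1 miss wb->B1  d=-]
8: R B0 -> L0 miss  d=-]
9: R B1 -> L1 miss  d=-]
10: W B2 -> L0 miss  d=D]
11: W B3 -> L1 miss  d=D]
12: R B1 -> L1 miss wb->B3  d=-]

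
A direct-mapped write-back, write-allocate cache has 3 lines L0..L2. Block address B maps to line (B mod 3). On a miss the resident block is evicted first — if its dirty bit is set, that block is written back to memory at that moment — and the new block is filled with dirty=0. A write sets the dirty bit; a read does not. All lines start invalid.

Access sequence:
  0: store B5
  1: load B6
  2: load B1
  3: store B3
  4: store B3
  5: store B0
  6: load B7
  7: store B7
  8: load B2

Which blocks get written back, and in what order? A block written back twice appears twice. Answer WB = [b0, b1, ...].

  0 | W B5 → L2 miss [D]
  1 | R B6 → L0 miss [-]
  2 | R B1 → L1 miss [-]
  3 | W B3 → L0 miss [D]
  4 | W B3 → L0 hit [D]
  5 | W B0 → L0 miss wb→B3 [D]
  6 | R B7 → L1 miss [-]
  7 | W B7 → L1 hit [D]
  8 | R B2 → L2 miss wb→B5 [-]

WB = [3, 5]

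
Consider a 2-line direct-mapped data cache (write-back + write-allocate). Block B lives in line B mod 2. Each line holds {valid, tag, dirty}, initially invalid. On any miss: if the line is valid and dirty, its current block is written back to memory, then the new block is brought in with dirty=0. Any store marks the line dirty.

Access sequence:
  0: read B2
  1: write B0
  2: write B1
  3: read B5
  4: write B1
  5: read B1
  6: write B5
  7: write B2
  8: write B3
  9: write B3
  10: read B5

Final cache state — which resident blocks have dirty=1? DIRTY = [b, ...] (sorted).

  0 | R B2 → L0 miss [-]
  1 | W B0 → L0 miss [D]
  2 | W B1 → L1 miss [D]
  3 | R B5 → L1 miss wb→B1 [-]
  4 | W B1 → L1 miss [D]
  5 | R B1 → L1 hit [D]
  6 | W B5 → L1 miss wb→B1 [D]
  7 | W B2 → L0 miss wb→B0 [D]
  8 | W B3 → L1 miss wb→B5 [D]
  9 | W B3 → L1 hit [D]
  10 | R B5 → L1 miss wb→B3 [-]

DIRTY = [2]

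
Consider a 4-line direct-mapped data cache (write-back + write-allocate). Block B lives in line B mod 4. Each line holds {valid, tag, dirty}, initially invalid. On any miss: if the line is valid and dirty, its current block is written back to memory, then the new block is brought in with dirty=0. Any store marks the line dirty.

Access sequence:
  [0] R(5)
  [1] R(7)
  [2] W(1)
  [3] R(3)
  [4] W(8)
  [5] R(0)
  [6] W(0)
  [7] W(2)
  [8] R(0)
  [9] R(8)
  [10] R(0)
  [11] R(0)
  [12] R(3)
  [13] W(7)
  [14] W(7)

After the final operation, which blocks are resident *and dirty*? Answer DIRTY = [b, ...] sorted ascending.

0: R B5 → L1 miss [-]
1: R B7 → L3 miss [-]
2: W B1 → L1 miss [D]
3: R B3 → L3 miss [-]
4: W B8 → L0 miss [D]
5: R B0 → L0 miss wb→B8 [-]
6: W B0 → L0 hit [D]
7: W B2 → L2 miss [D]
8: R B0 → L0 hit [D]
9: R B8 → L0 miss wb→B0 [-]
10: R B0 → L0 miss [-]
11: R B0 → L0 hit [-]
12: R B3 → L3 hit [-]
13: W B7 → L3 miss [D]
14: W B7 → L3 hit [D]

DIRTY = [1, 2, 7]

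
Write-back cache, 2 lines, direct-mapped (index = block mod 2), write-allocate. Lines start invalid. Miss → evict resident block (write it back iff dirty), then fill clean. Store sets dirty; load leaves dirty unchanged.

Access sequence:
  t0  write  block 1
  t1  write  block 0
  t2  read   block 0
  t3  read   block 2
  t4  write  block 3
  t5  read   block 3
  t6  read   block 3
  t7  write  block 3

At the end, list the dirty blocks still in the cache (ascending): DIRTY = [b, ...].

DIRTY = [3]

  0 | W B1 → L1 miss [D]
  1 | W B0 → L0 miss [D]
  2 | R B0 → L0 hit [D]
  3 | R B2 → L0 miss wb→B0 [-]
  4 | W B3 → L1 miss wb→B1 [D]
  5 | R B3 → L1 hit [D]
  6 | R B3 → L1 hit [D]
  7 | W B3 → L1 hit [D]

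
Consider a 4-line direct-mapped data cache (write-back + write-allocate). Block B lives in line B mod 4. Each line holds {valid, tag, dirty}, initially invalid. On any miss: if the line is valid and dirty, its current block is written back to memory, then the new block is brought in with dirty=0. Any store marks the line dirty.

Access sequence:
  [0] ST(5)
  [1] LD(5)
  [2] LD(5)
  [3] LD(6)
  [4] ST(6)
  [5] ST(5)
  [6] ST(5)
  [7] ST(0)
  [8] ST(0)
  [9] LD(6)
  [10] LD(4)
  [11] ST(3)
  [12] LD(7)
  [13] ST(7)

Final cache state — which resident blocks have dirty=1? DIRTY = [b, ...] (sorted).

DIRTY = [5, 6, 7]

  0 | W B5 → L1 miss [D]
  1 | R B5 → L1 hit [D]
  2 | R B5 → L1 hit [D]
  3 | R B6 → L2 miss [-]
  4 | W B6 → L2 hit [D]
  5 | W B5 → L1 hit [D]
  6 | W B5 → L1 hit [D]
  7 | W B0 → L0 miss [D]
  8 | W B0 → L0 hit [D]
  9 | R B6 → L2 hit [D]
  10 | R B4 → L0 miss wb→B0 [-]
  11 | W B3 → L3 miss [D]
  12 | R B7 → L3 miss wb→B3 [-]
  13 | W B7 → L3 hit [D]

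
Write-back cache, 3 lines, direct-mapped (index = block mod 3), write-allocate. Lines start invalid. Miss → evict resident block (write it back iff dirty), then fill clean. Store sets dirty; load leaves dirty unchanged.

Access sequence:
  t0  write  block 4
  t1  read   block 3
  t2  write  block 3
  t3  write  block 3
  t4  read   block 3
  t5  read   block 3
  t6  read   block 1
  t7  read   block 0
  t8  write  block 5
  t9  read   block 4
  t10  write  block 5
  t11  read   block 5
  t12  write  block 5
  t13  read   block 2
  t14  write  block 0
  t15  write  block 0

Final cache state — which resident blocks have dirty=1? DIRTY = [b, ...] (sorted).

0: W B4 -> L1 miss  d=D]
1: R B3 -> L0 miss  d=-]
2: W B3 -> L0 hit  d=D]
3: W B3 -> L0 hit  d=D]
4: R B3 -> L0 hit  d=D]
5: R B3 -> L0 hit  d=D]
6: R B1 -> L1 miss wb->B4  d=-]
7: R B0 -> L0 miss wb->B3  d=-]
8: W B5 -> L2 miss  d=D]
9: R B4 -> L1 miss  d=-]
10: W B5 -> L2 hit  d=D]
11: R B5 -> L2 hit  d=D]
12: W B5 -> L2 hit  d=D]
13: R B2 -> L2 miss wb->B5  d=-]
14: W B0 -> L0 hit  d=D]
15: W B0 -> L0 hit  d=D]

DIRTY = [0]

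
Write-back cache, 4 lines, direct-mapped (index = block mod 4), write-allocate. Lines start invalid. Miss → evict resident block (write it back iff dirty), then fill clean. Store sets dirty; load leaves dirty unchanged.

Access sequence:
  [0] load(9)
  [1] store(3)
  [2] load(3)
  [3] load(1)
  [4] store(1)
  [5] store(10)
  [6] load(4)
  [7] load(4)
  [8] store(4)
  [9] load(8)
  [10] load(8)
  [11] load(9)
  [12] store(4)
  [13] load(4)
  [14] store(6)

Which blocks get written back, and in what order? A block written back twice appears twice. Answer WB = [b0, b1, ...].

0: R B9 → L1 miss [-]
1: W B3 → L3 miss [D]
2: R B3 → L3 hit [D]
3: R B1 → L1 miss [-]
4: W B1 → L1 hit [D]
5: W B10 → L2 miss [D]
6: R B4 → L0 miss [-]
7: R B4 → L0 hit [-]
8: W B4 → L0 hit [D]
9: R B8 → L0 miss wb→B4 [-]
10: R B8 → L0 hit [-]
11: R B9 → L1 miss wb→B1 [-]
12: W B4 → L0 miss [D]
13: R B4 → L0 hit [D]
14: W B6 → L2 miss wb→B10 [D]

WB = [4, 1, 10]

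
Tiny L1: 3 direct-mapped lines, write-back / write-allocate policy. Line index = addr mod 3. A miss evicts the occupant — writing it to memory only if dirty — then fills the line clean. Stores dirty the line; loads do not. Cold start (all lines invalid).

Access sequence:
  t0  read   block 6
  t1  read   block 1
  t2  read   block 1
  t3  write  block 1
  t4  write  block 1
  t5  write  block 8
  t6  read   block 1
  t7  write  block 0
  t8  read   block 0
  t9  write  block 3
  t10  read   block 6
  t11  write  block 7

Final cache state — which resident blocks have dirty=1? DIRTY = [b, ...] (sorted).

DIRTY = [7, 8]

0: R B6 -> L0 miss  d=-]
1: R B1 -> L1 miss  d=-]
2: R B1 -> L1 hit  d=-]
3: W B1 -> L1 hit  d=D]
4: W B1 -> L1 hit  d=D]
5: W B8 -> L2 miss  d=D]
6: R B1 -> L1 hit  d=D]
7: W B0 -> L0 miss  d=D]
8: R B0 -> L0 hit  d=D]
9: W B3 -> L0 miss wb->B0  d=D]
10: R B6 -> L0 miss wb->B3  d=-]
11: W B7 -> L1 miss wb->B1  d=D]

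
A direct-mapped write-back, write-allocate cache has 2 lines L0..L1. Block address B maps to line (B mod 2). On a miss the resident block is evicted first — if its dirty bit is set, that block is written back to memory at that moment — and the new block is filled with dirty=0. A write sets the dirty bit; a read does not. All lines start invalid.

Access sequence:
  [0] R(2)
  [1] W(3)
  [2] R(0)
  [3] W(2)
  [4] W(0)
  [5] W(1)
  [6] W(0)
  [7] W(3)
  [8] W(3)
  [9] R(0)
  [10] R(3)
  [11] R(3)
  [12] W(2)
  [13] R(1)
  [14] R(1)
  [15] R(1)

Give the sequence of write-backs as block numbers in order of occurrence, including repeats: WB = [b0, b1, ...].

0: R B2 -> L0 miss  d=-]
1: W B3 -> L1 miss  d=D]
2: R B0 -> L0 miss  d=-]
3: W B2 -> L0 miss  d=D]
4: W B0 -> L0 miss wb->B2  d=D]
5: W B1 -> L1 miss wb->B3  d=D]
6: W B0 -> L0 hit  d=D]
7: W B3 -> L1 miss wb->B1  d=D]
8: W B3 -> L1 hit  d=D]
9: R B0 -> L0 hit  d=D]
10: R B3 -> L1 hit  d=D]
11: R B3 -> L1 hit  d=D]
12: W B2 -> L0 miss wb->B0  d=D]
13: R B1 -> L1 miss wb->B3  d=-]
14: R B1 -> L1 hit  d=-]
15: R B1 -> L1 hit  d=-]

WB = [2, 3, 1, 0, 3]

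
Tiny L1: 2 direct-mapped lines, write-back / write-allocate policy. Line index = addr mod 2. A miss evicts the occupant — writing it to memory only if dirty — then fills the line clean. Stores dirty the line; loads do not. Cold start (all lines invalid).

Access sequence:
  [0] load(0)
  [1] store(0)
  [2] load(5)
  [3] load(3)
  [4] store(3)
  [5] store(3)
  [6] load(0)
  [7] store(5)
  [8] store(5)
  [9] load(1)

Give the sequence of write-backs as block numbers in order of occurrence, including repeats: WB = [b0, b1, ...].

  0 | R B0 → L0 miss [-]
  1 | W B0 → L0 hit [D]
  2 | R B5 → L1 miss [-]
  3 | R B3 → L1 miss [-]
  4 | W B3 → L1 hit [D]
  5 | W B3 → L1 hit [D]
  6 | R B0 → L0 hit [D]
  7 | W B5 → L1 miss wb→B3 [D]
  8 | W B5 → L1 hit [D]
  9 | R B1 → L1 miss wb→B5 [-]

WB = [3, 5]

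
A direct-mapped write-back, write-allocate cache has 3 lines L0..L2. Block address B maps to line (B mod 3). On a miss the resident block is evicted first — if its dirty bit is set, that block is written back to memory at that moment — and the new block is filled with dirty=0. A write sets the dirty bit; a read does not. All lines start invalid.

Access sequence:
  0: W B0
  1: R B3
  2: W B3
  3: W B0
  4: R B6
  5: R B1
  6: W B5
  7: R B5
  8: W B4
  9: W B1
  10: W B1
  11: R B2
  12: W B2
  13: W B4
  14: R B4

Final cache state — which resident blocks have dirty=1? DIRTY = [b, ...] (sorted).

DIRTY = [2, 4]

  0 | W B0 → L0 miss [D]
  1 | R B3 → L0 miss wb→B0 [-]
  2 | W B3 → L0 hit [D]
  3 | W B0 → L0 miss wb→B3 [D]
  4 | R B6 → L0 miss wb→B0 [-]
  5 | R B1 → L1 miss [-]
  6 | W B5 → L2 miss [D]
  7 | R B5 → L2 hit [D]
  8 | W B4 → L1 miss [D]
  9 | W B1 → L1 miss wb→B4 [D]
  10 | W B1 → L1 hit [D]
  11 | R B2 → L2 miss wb→B5 [-]
  12 | W B2 → L2 hit [D]
  13 | W B4 → L1 miss wb→B1 [D]
  14 | R B4 → L1 hit [D]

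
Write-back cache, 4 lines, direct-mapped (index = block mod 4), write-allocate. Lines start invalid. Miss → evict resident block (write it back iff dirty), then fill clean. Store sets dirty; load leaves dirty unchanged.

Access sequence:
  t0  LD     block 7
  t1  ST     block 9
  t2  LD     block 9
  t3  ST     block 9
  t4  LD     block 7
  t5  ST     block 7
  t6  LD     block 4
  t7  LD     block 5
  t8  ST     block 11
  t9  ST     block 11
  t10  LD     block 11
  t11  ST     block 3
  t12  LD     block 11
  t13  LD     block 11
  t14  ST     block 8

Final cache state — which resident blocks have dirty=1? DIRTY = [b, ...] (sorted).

DIRTY = [8]

0: R B7 → L3 miss [-]
1: W B9 → L1 miss [D]
2: R B9 → L1 hit [D]
3: W B9 → L1 hit [D]
4: R B7 → L3 hit [-]
5: W B7 → L3 hit [D]
6: R B4 → L0 miss [-]
7: R B5 → L1 miss wb→B9 [-]
8: W B11 → L3 miss wb→B7 [D]
9: W B11 → L3 hit [D]
10: R B11 → L3 hit [D]
11: W B3 → L3 miss wb→B11 [D]
12: R B11 → L3 miss wb→B3 [-]
13: R B11 → L3 hit [-]
14: W B8 → L0 miss [D]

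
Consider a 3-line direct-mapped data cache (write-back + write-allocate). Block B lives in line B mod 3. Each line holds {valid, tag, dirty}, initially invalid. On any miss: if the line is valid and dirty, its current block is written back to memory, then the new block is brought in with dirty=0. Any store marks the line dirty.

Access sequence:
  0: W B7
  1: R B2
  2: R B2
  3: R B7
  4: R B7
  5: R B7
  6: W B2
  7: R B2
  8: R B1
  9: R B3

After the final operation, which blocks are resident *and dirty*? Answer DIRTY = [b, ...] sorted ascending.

DIRTY = [2]

0: W B7 -> L1 miss  d=D]
1: R B2 -> L2 miss  d=-]
2: R B2 -> L2 hit  d=-]
3: R B7 -> L1 hit  d=D]
4: R B7 -> L1 hit  d=D]
5: R B7 -> L1 hit  d=D]
6: W B2 -> L2 hit  d=D]
7: R B2 -> L2 hit  d=D]
8: R B1 -> L1 miss wb->B7  d=-]
9: R B3 -> L0 miss  d=-]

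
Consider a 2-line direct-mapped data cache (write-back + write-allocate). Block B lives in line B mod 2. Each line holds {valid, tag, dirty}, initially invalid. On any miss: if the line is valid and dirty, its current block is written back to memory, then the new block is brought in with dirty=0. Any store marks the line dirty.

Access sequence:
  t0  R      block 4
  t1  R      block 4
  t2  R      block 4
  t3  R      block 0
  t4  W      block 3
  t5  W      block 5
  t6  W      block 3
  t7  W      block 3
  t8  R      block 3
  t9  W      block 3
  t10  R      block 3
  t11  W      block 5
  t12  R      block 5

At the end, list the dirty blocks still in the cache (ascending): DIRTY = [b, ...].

DIRTY = [5]

  0 | R B4 → L0 miss [-]
  1 | R B4 → L0 hit [-]
  2 | R B4 → L0 hit [-]
  3 | R B0 → L0 miss [-]
  4 | W B3 → L1 miss [D]
  5 | W B5 → L1 miss wb→B3 [D]
  6 | W B3 → L1 miss wb→B5 [D]
  7 | W B3 → L1 hit [D]
  8 | R B3 → L1 hit [D]
  9 | W B3 → L1 hit [D]
  10 | R B3 → L1 hit [D]
  11 | W B5 → L1 miss wb→B3 [D]
  12 | R B5 → L1 hit [D]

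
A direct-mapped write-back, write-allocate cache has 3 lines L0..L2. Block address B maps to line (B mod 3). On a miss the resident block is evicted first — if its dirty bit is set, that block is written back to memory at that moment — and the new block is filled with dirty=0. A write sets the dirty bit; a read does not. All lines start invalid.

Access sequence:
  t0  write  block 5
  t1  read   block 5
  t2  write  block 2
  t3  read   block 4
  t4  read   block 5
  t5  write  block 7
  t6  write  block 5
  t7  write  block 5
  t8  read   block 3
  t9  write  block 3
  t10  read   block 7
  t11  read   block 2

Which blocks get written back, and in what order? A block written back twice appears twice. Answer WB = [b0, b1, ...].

WB = [5, 2, 5]

0: W B5 → L2 miss [D]
1: R B5 → L2 hit [D]
2: W B2 → L2 miss wb→B5 [D]
3: R B4 → L1 miss [-]
4: R B5 → L2 miss wb→B2 [-]
5: W B7 → L1 miss [D]
6: W B5 → L2 hit [D]
7: W B5 → L2 hit [D]
8: R B3 → L0 miss [-]
9: W B3 → L0 hit [D]
10: R B7 → L1 hit [D]
11: R B2 → L2 miss wb→B5 [-]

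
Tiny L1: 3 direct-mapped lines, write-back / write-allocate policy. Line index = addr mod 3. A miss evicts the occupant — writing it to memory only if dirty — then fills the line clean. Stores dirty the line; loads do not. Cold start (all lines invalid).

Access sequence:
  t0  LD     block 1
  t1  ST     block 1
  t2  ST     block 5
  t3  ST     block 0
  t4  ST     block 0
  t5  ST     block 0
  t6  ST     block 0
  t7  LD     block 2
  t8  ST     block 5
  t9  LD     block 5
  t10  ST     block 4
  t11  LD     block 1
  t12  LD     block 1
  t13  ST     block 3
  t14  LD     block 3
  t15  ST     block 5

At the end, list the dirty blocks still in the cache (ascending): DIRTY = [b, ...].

DIRTY = [3, 5]

0: R B1 -> L1 miss  d=-]
1: W B1 -> L1 hit  d=D]
2: W B5 -> L2 miss  d=D]
3: W B0 -> L0 miss  d=D]
4: W B0 -> L0 hit  d=D]
5: W B0 -> L0 hit  d=D]
6: W B0 -> L0 hit  d=D]
7: R B2 -> L2 miss wb->B5  d=-]
8: W B5 -> L2 miss  d=D]
9: R B5 -> L2 hit  d=D]
10: W B4 -> L1 miss wb->B1  d=D]
11: R B1 -> L1 miss wb->B4  d=-]
12: R B1 -> L1 hit  d=-]
13: W B3 -> L0 miss wb->B0  d=D]
14: R B3 -> L0 hit  d=D]
15: W B5 -> L2 hit  d=D]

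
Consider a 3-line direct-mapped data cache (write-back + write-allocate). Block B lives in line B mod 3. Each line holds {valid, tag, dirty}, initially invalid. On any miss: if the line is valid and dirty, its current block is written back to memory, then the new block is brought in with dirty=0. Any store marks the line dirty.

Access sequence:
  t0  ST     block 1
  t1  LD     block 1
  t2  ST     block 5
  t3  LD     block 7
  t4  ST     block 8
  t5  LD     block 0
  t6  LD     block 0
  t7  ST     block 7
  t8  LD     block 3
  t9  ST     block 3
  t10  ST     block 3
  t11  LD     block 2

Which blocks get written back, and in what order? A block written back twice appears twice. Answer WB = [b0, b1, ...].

WB = [1, 5, 8]

  0 | W B1 → L1 miss [D]
  1 | R B1 → L1 hit [D]
  2 | W B5 → L2 miss [D]
  3 | R B7 → L1 miss wb→B1 [-]
  4 | W B8 → L2 miss wb→B5 [D]
  5 | R B0 → L0 miss [-]
  6 | R B0 → L0 hit [-]
  7 | W B7 → L1 hit [D]
  8 | R B3 → L0 miss [-]
  9 | W B3 → L0 hit [D]
  10 | W B3 → L0 hit [D]
  11 | R B2 → L2 miss wb→B8 [-]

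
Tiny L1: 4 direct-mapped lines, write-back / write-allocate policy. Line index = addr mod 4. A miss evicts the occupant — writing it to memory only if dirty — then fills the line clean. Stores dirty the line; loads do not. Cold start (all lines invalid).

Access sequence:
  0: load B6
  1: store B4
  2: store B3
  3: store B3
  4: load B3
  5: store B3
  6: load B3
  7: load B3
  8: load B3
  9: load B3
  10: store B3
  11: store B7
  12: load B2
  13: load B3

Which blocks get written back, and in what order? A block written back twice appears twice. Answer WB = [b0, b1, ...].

WB = [3, 7]

0: R B6 → L2 miss [-]
1: W B4 → L0 miss [D]
2: W B3 → L3 miss [D]
3: W B3 → L3 hit [D]
4: R B3 → L3 hit [D]
5: W B3 → L3 hit [D]
6: R B3 → L3 hit [D]
7: R B3 → L3 hit [D]
8: R B3 → L3 hit [D]
9: R B3 → L3 hit [D]
10: W B3 → L3 hit [D]
11: W B7 → L3 miss wb→B3 [D]
12: R B2 → L2 miss [-]
13: R B3 → L3 miss wb→B7 [-]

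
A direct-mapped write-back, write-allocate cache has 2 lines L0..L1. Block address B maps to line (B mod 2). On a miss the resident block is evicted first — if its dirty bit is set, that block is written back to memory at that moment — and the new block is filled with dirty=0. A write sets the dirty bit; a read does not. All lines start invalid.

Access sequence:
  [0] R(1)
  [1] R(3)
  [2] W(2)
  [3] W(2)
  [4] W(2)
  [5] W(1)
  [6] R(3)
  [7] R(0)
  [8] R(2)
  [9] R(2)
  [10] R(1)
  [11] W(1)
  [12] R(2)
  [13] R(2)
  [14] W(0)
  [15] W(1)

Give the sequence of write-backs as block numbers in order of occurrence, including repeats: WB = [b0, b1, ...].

  0 | R B1 → L1 miss [-]
  1 | R B3 → L1 miss [-]
  2 | W B2 → L0 miss [D]
  3 | W B2 → L0 hit [D]
  4 | W B2 → L0 hit [D]
  5 | W B1 → L1 miss [D]
  6 | R B3 → L1 miss wb→B1 [-]
  7 | R B0 → L0 miss wb→B2 [-]
  8 | R B2 → L0 miss [-]
  9 | R B2 → L0 hit [-]
  10 | R B1 → L1 miss [-]
  11 | W B1 → L1 hit [D]
  12 | R B2 → L0 hit [-]
  13 | R B2 → L0 hit [-]
  14 | W B0 → L0 miss [D]
  15 | W B1 → L1 hit [D]

WB = [1, 2]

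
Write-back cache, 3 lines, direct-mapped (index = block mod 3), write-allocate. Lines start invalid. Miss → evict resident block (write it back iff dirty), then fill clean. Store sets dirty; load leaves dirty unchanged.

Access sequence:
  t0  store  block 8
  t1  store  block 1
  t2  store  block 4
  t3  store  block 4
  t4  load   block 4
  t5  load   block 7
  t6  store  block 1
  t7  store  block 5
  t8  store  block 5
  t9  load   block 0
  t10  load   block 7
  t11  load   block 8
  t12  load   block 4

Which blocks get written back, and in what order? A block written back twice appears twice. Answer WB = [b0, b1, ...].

WB = [1, 4, 8, 1, 5]

0: W B8 → L2 miss [D]
1: W B1 → L1 miss [D]
2: W B4 → L1 miss wb→B1 [D]
3: W B4 → L1 hit [D]
4: R B4 → L1 hit [D]
5: R B7 → L1 miss wb→B4 [-]
6: W B1 → L1 miss [D]
7: W B5 → L2 miss wb→B8 [D]
8: W B5 → L2 hit [D]
9: R B0 → L0 miss [-]
10: R B7 → L1 miss wb→B1 [-]
11: R B8 → L2 miss wb→B5 [-]
12: R B4 → L1 miss [-]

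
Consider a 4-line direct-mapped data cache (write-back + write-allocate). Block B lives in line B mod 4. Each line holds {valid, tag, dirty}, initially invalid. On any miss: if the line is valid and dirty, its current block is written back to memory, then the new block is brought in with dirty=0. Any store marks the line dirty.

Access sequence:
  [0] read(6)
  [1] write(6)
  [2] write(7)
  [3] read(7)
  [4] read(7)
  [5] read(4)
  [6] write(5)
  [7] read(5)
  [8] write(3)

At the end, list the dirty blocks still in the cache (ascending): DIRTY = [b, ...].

0: R B6 -> L2 miss  d=-]
1: W B6 -> L2 hit  d=D]
2: W B7 -> L3 miss  d=D]
3: R B7 -> L3 hit  d=D]
4: R B7 -> L3 hit  d=D]
5: R B4 -> L0 miss  d=-]
6: W B5 -> L1 miss  d=D]
7: R B5 -> L1 hit  d=D]
8: W B3 -> L3 miss wb->B7  d=D]

DIRTY = [3, 5, 6]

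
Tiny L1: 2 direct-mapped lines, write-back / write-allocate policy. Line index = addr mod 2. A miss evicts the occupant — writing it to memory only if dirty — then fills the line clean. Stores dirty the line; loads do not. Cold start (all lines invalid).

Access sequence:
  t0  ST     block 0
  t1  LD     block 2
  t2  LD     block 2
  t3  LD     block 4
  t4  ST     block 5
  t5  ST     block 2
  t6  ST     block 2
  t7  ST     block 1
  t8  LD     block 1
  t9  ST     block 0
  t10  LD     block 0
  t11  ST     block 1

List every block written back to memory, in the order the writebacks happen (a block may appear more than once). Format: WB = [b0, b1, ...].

WB = [0, 5, 2]

0: W B0 → L0 miss [D]
1: R B2 → L0 miss wb→B0 [-]
2: R B2 → L0 hit [-]
3: R B4 → L0 miss [-]
4: W B5 → L1 miss [D]
5: W B2 → L0 miss [D]
6: W B2 → L0 hit [D]
7: W B1 → L1 miss wb→B5 [D]
8: R B1 → L1 hit [D]
9: W B0 → L0 miss wb→B2 [D]
10: R B0 → L0 hit [D]
11: W B1 → L1 hit [D]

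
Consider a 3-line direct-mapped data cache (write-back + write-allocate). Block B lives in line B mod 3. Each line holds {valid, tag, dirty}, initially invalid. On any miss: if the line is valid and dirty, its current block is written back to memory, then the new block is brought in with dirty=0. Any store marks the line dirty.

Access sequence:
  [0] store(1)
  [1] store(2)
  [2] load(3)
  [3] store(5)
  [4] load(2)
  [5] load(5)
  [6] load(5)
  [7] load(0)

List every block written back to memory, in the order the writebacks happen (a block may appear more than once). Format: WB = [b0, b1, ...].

WB = [2, 5]

0: W B1 → L1 miss [D]
1: W B2 → L2 miss [D]
2: R B3 → L0 miss [-]
3: W B5 → L2 miss wb→B2 [D]
4: R B2 → L2 miss wb→B5 [-]
5: R B5 → L2 miss [-]
6: R B5 → L2 hit [-]
7: R B0 → L0 miss [-]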